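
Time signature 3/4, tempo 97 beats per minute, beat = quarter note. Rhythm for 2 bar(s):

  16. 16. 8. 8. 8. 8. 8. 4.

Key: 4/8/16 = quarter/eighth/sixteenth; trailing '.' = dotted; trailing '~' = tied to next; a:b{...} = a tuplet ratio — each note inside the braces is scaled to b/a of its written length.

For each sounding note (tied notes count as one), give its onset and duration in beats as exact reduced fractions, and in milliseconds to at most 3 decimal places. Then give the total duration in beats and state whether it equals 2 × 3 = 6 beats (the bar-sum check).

1) 0.0ms=0b +231.959ms=3/8b
2) 231.959ms=3/8b +231.959ms=3/8b
3) 463.918ms=3/4b +463.918ms=3/4b
4) 927.835ms=3/2b +463.918ms=3/4b
5) 1391.753ms=9/4b +463.918ms=3/4b
6) 1855.67ms=3b +463.918ms=3/4b
7) 2319.588ms=15/4b +463.918ms=3/4b
8) 2783.505ms=9/2b +927.835ms=3/2b
Σ=6b of 6 (97bpm 3/4) — PASS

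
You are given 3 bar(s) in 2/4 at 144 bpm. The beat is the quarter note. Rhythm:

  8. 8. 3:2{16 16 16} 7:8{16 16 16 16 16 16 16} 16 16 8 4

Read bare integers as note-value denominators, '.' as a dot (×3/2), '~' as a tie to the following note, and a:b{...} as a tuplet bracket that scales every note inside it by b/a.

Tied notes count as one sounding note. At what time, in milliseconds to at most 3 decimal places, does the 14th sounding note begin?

note 14 onset = 17/4b = 1770.833ms

1. 0.0ms @ 0 + 312.5ms (3/4)
2. 312.5ms @ 3/4 + 312.5ms (3/4)
3. 625.0ms @ 3/2 + 69.444ms (1/6)
4. 694.444ms @ 5/3 + 69.444ms (1/6)
5. 763.889ms @ 11/6 + 69.444ms (1/6)
6. 833.333ms @ 2 + 119.048ms (2/7)
7. 952.381ms @ 16/7 + 119.048ms (2/7)
8. 1071.429ms @ 18/7 + 119.048ms (2/7)
9. 1190.476ms @ 20/7 + 119.048ms (2/7)
10. 1309.524ms @ 22/7 + 119.048ms (2/7)
11. 1428.571ms @ 24/7 + 119.048ms (2/7)
12. 1547.619ms @ 26/7 + 119.048ms (2/7)
13. 1666.667ms @ 4 + 104.167ms (1/4)
14. 1770.833ms @ 17/4 + 104.167ms (1/4)
15. 1875.0ms @ 9/2 + 208.333ms (1/2)
16. 2083.333ms @ 5 + 416.667ms (1)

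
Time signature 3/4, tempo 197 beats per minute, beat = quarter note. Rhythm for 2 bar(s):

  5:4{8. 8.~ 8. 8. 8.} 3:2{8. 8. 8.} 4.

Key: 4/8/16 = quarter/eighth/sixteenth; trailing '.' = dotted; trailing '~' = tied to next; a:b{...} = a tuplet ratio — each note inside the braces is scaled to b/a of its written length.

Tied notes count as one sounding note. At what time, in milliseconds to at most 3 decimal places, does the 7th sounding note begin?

note 7 onset = 4b = 1218.274ms

1. 0.0ms @ 0 + 182.741ms (3/5)
2. 182.741ms @ 3/5 + 365.482ms (6/5)
3. 548.223ms @ 9/5 + 182.741ms (3/5)
4. 730.964ms @ 12/5 + 182.741ms (3/5)
5. 913.706ms @ 3 + 152.284ms (1/2)
6. 1065.99ms @ 7/2 + 152.284ms (1/2)
7. 1218.274ms @ 4 + 152.284ms (1/2)
8. 1370.558ms @ 9/2 + 456.853ms (3/2)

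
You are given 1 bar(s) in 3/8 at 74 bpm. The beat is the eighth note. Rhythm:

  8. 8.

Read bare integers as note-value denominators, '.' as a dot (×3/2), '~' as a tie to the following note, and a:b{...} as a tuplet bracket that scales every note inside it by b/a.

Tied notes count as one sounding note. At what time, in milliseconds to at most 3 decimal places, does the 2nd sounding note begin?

1. 0.0ms @ 0 + 1216.216ms (3/2)
2. 1216.216ms @ 3/2 + 1216.216ms (3/2)

note 2 onset = 3/2b = 1216.216ms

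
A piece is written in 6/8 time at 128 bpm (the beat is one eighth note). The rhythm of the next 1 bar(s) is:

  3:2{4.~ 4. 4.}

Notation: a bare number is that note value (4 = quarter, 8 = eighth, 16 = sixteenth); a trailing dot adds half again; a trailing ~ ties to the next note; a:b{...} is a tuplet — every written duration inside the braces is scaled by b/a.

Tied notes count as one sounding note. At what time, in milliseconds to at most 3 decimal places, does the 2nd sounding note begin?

1. 0.0ms @ 0 + 1875.0ms (4)
2. 1875.0ms @ 4 + 937.5ms (2)

note 2 onset = 4b = 1875.0ms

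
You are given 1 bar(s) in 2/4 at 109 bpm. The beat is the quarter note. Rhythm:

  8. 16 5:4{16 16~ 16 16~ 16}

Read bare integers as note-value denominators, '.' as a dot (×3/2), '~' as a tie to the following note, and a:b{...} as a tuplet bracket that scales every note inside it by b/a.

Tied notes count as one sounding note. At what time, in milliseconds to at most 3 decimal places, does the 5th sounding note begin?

note 5 onset = 8/5b = 880.734ms

1. 0.0ms @ 0 + 412.844ms (3/4)
2. 412.844ms @ 3/4 + 137.615ms (1/4)
3. 550.459ms @ 1 + 110.092ms (1/5)
4. 660.55ms @ 6/5 + 220.183ms (2/5)
5. 880.734ms @ 8/5 + 220.183ms (2/5)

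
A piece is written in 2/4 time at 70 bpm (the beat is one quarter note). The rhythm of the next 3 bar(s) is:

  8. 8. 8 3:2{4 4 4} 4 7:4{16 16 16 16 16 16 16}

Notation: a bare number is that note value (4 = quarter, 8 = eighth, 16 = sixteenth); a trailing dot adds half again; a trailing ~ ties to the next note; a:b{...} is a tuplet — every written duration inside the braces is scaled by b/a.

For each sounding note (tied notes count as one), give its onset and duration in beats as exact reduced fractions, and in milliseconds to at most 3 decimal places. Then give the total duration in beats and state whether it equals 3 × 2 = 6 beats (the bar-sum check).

1) 0.0ms=0b +642.857ms=3/4b
2) 642.857ms=3/4b +642.857ms=3/4b
3) 1285.714ms=3/2b +428.571ms=1/2b
4) 1714.286ms=2b +571.429ms=2/3b
5) 2285.714ms=8/3b +571.429ms=2/3b
6) 2857.143ms=10/3b +571.429ms=2/3b
7) 3428.571ms=4b +857.143ms=1b
8) 4285.714ms=5b +122.449ms=1/7b
9) 4408.163ms=36/7b +122.449ms=1/7b
10) 4530.612ms=37/7b +122.449ms=1/7b
11) 4653.061ms=38/7b +122.449ms=1/7b
12) 4775.51ms=39/7b +122.449ms=1/7b
13) 4897.959ms=40/7b +122.449ms=1/7b
14) 5020.408ms=41/7b +122.449ms=1/7b
Σ=6b of 6 (70bpm 2/4) — PASS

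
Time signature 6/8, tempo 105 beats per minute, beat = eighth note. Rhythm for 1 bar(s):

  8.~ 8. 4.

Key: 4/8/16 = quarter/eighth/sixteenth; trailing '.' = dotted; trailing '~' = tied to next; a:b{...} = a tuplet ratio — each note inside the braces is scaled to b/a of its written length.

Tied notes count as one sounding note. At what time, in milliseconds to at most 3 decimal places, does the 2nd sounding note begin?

1. 0.0ms @ 0 + 1714.286ms (3)
2. 1714.286ms @ 3 + 1714.286ms (3)

note 2 onset = 3b = 1714.286ms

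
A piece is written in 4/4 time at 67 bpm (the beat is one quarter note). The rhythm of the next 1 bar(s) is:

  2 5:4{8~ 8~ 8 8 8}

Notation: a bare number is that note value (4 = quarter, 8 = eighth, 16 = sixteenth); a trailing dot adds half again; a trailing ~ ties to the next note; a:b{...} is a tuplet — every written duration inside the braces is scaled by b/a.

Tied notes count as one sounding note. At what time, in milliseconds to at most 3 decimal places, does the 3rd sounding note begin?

note 3 onset = 16/5b = 2865.672ms

1. 0.0ms @ 0 + 1791.045ms (2)
2. 1791.045ms @ 2 + 1074.627ms (6/5)
3. 2865.672ms @ 16/5 + 358.209ms (2/5)
4. 3223.881ms @ 18/5 + 358.209ms (2/5)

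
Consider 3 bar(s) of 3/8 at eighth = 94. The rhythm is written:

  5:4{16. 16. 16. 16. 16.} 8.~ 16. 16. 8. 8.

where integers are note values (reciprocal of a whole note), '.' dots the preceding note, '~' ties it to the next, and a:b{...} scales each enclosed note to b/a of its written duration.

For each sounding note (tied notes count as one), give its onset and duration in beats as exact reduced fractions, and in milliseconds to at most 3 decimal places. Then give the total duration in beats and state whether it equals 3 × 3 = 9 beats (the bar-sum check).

1) 0.0ms=0b +382.979ms=3/5b
2) 382.979ms=3/5b +382.979ms=3/5b
3) 765.957ms=6/5b +382.979ms=3/5b
4) 1148.936ms=9/5b +382.979ms=3/5b
5) 1531.915ms=12/5b +382.979ms=3/5b
6) 1914.894ms=3b +1436.17ms=9/4b
7) 3351.064ms=21/4b +478.723ms=3/4b
8) 3829.787ms=6b +957.447ms=3/2b
9) 4787.234ms=15/2b +957.447ms=3/2b
Σ=9b of 9 (94bpm 3/8) — PASS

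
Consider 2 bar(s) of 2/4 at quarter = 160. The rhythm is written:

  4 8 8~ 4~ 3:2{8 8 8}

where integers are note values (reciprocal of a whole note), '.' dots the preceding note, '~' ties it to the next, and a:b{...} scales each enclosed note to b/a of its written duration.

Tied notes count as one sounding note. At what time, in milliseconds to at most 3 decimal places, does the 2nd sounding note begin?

1. 0.0ms @ 0 + 375.0ms (1)
2. 375.0ms @ 1 + 187.5ms (1/2)
3. 562.5ms @ 3/2 + 687.5ms (11/6)
4. 1250.0ms @ 10/3 + 125.0ms (1/3)
5. 1375.0ms @ 11/3 + 125.0ms (1/3)

note 2 onset = 1b = 375.0ms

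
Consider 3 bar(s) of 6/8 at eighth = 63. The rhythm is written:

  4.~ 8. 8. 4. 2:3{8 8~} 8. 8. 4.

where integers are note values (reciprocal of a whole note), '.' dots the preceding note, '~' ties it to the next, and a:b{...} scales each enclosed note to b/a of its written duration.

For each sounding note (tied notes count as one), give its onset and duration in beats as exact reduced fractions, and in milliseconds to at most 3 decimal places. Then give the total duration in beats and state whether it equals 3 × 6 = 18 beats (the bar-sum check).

1) 0.0ms=0b +4285.714ms=9/2b
2) 4285.714ms=9/2b +1428.571ms=3/2b
3) 5714.286ms=6b +2857.143ms=3b
4) 8571.429ms=9b +1428.571ms=3/2b
5) 10000.0ms=21/2b +2857.143ms=3b
6) 12857.143ms=27/2b +1428.571ms=3/2b
7) 14285.714ms=15b +2857.143ms=3b
Σ=18b of 18 (63bpm 6/8) — PASS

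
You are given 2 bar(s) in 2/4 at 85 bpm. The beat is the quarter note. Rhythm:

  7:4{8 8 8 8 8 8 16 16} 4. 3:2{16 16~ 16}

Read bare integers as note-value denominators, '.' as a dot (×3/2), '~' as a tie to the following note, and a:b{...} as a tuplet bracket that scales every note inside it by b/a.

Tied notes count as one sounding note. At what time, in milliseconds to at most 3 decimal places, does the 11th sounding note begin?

note 11 onset = 11/3b = 2588.235ms

1. 0.0ms @ 0 + 201.681ms (2/7)
2. 201.681ms @ 2/7 + 201.681ms (2/7)
3. 403.361ms @ 4/7 + 201.681ms (2/7)
4. 605.042ms @ 6/7 + 201.681ms (2/7)
5. 806.723ms @ 8/7 + 201.681ms (2/7)
6. 1008.403ms @ 10/7 + 201.681ms (2/7)
7. 1210.084ms @ 12/7 + 100.84ms (1/7)
8. 1310.924ms @ 13/7 + 100.84ms (1/7)
9. 1411.765ms @ 2 + 1058.824ms (3/2)
10. 2470.588ms @ 7/2 + 117.647ms (1/6)
11. 2588.235ms @ 11/3 + 235.294ms (1/3)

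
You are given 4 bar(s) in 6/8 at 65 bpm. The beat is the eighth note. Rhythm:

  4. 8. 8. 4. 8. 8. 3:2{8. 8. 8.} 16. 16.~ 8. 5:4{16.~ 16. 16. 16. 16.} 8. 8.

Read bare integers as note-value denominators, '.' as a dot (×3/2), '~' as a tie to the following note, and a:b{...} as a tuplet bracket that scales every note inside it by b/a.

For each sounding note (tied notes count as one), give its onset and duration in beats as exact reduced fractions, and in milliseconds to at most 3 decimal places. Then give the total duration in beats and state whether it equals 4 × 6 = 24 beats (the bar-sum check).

1) 0.0ms=0b +2769.231ms=3b
2) 2769.231ms=3b +1384.615ms=3/2b
3) 4153.846ms=9/2b +1384.615ms=3/2b
4) 5538.462ms=6b +2769.231ms=3b
5) 8307.692ms=9b +1384.615ms=3/2b
6) 9692.308ms=21/2b +1384.615ms=3/2b
7) 11076.923ms=12b +923.077ms=1b
8) 12000.0ms=13b +923.077ms=1b
9) 12923.077ms=14b +923.077ms=1b
10) 13846.154ms=15b +692.308ms=3/4b
11) 14538.462ms=63/4b +2076.923ms=9/4b
12) 16615.385ms=18b +1107.692ms=6/5b
13) 17723.077ms=96/5b +553.846ms=3/5b
14) 18276.923ms=99/5b +553.846ms=3/5b
15) 18830.769ms=102/5b +553.846ms=3/5b
16) 19384.615ms=21b +1384.615ms=3/2b
17) 20769.231ms=45/2b +1384.615ms=3/2b
Σ=24b of 24 (65bpm 6/8) — PASS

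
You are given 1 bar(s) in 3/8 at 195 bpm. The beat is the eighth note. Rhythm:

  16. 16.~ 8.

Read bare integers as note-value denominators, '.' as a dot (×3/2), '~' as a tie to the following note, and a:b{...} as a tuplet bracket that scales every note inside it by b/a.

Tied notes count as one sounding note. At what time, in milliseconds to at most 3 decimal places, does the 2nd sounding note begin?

1. 0.0ms @ 0 + 230.769ms (3/4)
2. 230.769ms @ 3/4 + 692.308ms (9/4)

note 2 onset = 3/4b = 230.769ms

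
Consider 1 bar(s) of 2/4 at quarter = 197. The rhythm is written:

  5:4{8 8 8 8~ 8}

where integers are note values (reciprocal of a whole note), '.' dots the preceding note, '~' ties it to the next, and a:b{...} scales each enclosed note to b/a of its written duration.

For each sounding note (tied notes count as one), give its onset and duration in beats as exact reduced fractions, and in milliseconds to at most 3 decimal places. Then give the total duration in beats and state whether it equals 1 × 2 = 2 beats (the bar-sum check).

1) 0.0ms=0b +121.827ms=2/5b
2) 121.827ms=2/5b +121.827ms=2/5b
3) 243.655ms=4/5b +121.827ms=2/5b
4) 365.482ms=6/5b +243.655ms=4/5b
Σ=2b of 2 (197bpm 2/4) — PASS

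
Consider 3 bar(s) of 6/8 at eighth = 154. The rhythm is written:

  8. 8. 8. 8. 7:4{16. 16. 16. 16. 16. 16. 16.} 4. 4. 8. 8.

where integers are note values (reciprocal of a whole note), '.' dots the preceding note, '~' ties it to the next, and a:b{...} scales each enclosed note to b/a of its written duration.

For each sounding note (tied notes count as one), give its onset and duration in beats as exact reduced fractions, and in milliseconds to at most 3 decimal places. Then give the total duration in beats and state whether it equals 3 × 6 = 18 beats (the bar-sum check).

1) 0.0ms=0b +584.416ms=3/2b
2) 584.416ms=3/2b +584.416ms=3/2b
3) 1168.831ms=3b +584.416ms=3/2b
4) 1753.247ms=9/2b +584.416ms=3/2b
5) 2337.662ms=6b +166.976ms=3/7b
6) 2504.638ms=45/7b +166.976ms=3/7b
7) 2671.614ms=48/7b +166.976ms=3/7b
8) 2838.59ms=51/7b +166.976ms=3/7b
9) 3005.566ms=54/7b +166.976ms=3/7b
10) 3172.542ms=57/7b +166.976ms=3/7b
11) 3339.518ms=60/7b +166.976ms=3/7b
12) 3506.494ms=9b +1168.831ms=3b
13) 4675.325ms=12b +1168.831ms=3b
14) 5844.156ms=15b +584.416ms=3/2b
15) 6428.571ms=33/2b +584.416ms=3/2b
Σ=18b of 18 (154bpm 6/8) — PASS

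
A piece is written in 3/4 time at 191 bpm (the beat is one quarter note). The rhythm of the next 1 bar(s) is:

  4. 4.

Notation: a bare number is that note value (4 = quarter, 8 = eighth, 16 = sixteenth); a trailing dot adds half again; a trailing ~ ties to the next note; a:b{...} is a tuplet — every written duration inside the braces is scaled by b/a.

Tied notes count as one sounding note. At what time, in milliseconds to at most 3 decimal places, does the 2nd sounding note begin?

note 2 onset = 3/2b = 471.204ms

1. 0.0ms @ 0 + 471.204ms (3/2)
2. 471.204ms @ 3/2 + 471.204ms (3/2)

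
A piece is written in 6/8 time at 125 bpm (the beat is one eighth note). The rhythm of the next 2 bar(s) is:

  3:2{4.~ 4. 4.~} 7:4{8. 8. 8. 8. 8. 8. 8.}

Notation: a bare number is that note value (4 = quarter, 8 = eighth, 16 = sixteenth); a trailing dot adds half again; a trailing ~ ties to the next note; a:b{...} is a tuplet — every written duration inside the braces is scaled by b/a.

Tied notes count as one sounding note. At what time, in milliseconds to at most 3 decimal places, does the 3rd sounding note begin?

note 3 onset = 48/7b = 3291.429ms

1. 0.0ms @ 0 + 1920.0ms (4)
2. 1920.0ms @ 4 + 1371.429ms (20/7)
3. 3291.429ms @ 48/7 + 411.429ms (6/7)
4. 3702.857ms @ 54/7 + 411.429ms (6/7)
5. 4114.286ms @ 60/7 + 411.429ms (6/7)
6. 4525.714ms @ 66/7 + 411.429ms (6/7)
7. 4937.143ms @ 72/7 + 411.429ms (6/7)
8. 5348.571ms @ 78/7 + 411.429ms (6/7)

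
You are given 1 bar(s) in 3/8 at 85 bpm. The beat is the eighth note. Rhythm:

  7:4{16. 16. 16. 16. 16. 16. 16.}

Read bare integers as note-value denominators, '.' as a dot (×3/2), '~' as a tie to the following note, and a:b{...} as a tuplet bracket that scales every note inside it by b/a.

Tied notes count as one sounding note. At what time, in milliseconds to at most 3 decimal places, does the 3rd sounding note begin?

1. 0.0ms @ 0 + 302.521ms (3/7)
2. 302.521ms @ 3/7 + 302.521ms (3/7)
3. 605.042ms @ 6/7 + 302.521ms (3/7)
4. 907.563ms @ 9/7 + 302.521ms (3/7)
5. 1210.084ms @ 12/7 + 302.521ms (3/7)
6. 1512.605ms @ 15/7 + 302.521ms (3/7)
7. 1815.126ms @ 18/7 + 302.521ms (3/7)

note 3 onset = 6/7b = 605.042ms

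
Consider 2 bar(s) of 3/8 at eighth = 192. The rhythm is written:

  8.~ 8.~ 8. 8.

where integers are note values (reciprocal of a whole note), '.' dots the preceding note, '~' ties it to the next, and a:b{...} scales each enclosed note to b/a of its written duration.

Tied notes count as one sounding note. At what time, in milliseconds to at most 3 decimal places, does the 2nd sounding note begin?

1. 0.0ms @ 0 + 1406.25ms (9/2)
2. 1406.25ms @ 9/2 + 468.75ms (3/2)

note 2 onset = 9/2b = 1406.25ms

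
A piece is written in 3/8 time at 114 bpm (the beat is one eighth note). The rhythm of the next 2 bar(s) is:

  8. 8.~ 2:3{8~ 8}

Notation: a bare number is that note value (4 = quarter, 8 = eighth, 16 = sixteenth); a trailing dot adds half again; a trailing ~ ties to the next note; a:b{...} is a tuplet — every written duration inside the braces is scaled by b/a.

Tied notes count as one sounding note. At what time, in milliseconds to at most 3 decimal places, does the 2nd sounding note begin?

1. 0.0ms @ 0 + 789.474ms (3/2)
2. 789.474ms @ 3/2 + 2368.421ms (9/2)

note 2 onset = 3/2b = 789.474ms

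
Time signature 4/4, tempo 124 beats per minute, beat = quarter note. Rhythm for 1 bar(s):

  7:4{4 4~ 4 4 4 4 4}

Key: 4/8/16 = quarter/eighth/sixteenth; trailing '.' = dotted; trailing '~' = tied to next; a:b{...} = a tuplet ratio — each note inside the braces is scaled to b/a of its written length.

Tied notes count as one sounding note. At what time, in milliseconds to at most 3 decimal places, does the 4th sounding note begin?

1. 0.0ms @ 0 + 276.498ms (4/7)
2. 276.498ms @ 4/7 + 552.995ms (8/7)
3. 829.493ms @ 12/7 + 276.498ms (4/7)
4. 1105.991ms @ 16/7 + 276.498ms (4/7)
5. 1382.488ms @ 20/7 + 276.498ms (4/7)
6. 1658.986ms @ 24/7 + 276.498ms (4/7)

note 4 onset = 16/7b = 1105.991ms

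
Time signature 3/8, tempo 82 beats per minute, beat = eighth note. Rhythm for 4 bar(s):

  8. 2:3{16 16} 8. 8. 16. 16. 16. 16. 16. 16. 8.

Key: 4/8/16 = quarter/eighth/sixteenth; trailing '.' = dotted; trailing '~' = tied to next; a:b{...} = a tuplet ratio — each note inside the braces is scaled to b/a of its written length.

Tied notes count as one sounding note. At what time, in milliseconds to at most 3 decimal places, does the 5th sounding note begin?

note 5 onset = 9/2b = 3292.683ms

1. 0.0ms @ 0 + 1097.561ms (3/2)
2. 1097.561ms @ 3/2 + 548.78ms (3/4)
3. 1646.341ms @ 9/4 + 548.78ms (3/4)
4. 2195.122ms @ 3 + 1097.561ms (3/2)
5. 3292.683ms @ 9/2 + 1097.561ms (3/2)
6. 4390.244ms @ 6 + 548.78ms (3/4)
7. 4939.024ms @ 27/4 + 548.78ms (3/4)
8. 5487.805ms @ 15/2 + 548.78ms (3/4)
9. 6036.585ms @ 33/4 + 548.78ms (3/4)
10. 6585.366ms @ 9 + 548.78ms (3/4)
11. 7134.146ms @ 39/4 + 548.78ms (3/4)
12. 7682.927ms @ 21/2 + 1097.561ms (3/2)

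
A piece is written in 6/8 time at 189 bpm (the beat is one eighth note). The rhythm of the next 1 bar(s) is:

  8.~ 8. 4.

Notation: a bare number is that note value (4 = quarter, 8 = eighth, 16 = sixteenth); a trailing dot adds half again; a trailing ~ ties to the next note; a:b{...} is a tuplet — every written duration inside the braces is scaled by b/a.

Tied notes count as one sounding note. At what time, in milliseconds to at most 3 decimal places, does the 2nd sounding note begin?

1. 0.0ms @ 0 + 952.381ms (3)
2. 952.381ms @ 3 + 952.381ms (3)

note 2 onset = 3b = 952.381ms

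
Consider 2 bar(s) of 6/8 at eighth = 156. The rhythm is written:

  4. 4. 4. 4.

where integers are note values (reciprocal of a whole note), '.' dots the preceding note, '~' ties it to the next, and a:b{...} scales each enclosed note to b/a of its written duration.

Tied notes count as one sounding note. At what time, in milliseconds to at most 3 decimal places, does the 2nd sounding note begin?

1. 0.0ms @ 0 + 1153.846ms (3)
2. 1153.846ms @ 3 + 1153.846ms (3)
3. 2307.692ms @ 6 + 1153.846ms (3)
4. 3461.538ms @ 9 + 1153.846ms (3)

note 2 onset = 3b = 1153.846ms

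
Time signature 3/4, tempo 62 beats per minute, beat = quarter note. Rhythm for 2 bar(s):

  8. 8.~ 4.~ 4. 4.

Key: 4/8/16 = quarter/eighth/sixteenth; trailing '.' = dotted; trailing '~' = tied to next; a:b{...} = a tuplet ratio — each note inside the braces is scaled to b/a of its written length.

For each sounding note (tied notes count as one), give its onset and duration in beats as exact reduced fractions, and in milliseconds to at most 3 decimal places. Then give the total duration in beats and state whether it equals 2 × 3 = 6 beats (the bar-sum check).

1) 0.0ms=0b +725.806ms=3/4b
2) 725.806ms=3/4b +3629.032ms=15/4b
3) 4354.839ms=9/2b +1451.613ms=3/2b
Σ=6b of 6 (62bpm 3/4) — PASS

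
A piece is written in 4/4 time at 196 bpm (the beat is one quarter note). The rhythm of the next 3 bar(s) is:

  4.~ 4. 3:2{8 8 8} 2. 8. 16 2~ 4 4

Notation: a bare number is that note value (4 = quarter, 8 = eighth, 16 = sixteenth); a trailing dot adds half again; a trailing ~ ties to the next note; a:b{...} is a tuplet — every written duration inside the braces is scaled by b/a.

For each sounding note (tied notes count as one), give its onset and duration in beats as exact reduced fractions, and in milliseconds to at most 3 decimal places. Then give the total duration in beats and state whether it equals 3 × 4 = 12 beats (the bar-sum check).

1) 0.0ms=0b +918.367ms=3b
2) 918.367ms=3b +102.041ms=1/3b
3) 1020.408ms=10/3b +102.041ms=1/3b
4) 1122.449ms=11/3b +102.041ms=1/3b
5) 1224.49ms=4b +918.367ms=3b
6) 2142.857ms=7b +229.592ms=3/4b
7) 2372.449ms=31/4b +76.531ms=1/4b
8) 2448.98ms=8b +918.367ms=3b
9) 3367.347ms=11b +306.122ms=1b
Σ=12b of 12 (196bpm 4/4) — PASS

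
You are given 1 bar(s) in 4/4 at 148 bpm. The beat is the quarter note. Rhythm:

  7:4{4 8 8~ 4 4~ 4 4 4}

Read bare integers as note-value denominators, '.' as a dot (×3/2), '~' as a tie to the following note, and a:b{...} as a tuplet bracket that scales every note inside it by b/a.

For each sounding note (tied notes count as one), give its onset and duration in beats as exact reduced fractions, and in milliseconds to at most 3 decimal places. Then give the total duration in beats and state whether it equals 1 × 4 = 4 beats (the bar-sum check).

1) 0.0ms=0b +231.66ms=4/7b
2) 231.66ms=4/7b +115.83ms=2/7b
3) 347.49ms=6/7b +347.49ms=6/7b
4) 694.981ms=12/7b +463.32ms=8/7b
5) 1158.301ms=20/7b +231.66ms=4/7b
6) 1389.961ms=24/7b +231.66ms=4/7b
Σ=4b of 4 (148bpm 4/4) — PASS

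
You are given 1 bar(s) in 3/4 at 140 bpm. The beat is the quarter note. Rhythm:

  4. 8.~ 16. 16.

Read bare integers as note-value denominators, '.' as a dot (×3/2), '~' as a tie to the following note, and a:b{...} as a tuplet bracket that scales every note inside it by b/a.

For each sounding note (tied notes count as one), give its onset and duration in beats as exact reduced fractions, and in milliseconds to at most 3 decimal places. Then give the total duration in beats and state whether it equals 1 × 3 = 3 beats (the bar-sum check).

1) 0.0ms=0b +642.857ms=3/2b
2) 642.857ms=3/2b +482.143ms=9/8b
3) 1125.0ms=21/8b +160.714ms=3/8b
Σ=3b of 3 (140bpm 3/4) — PASS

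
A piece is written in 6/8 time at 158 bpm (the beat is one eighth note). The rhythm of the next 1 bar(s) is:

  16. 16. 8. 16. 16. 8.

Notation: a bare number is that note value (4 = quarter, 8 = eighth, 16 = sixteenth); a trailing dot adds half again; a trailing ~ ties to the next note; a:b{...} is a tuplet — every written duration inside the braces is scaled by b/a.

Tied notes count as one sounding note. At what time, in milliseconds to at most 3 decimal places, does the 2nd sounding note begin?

note 2 onset = 3/4b = 284.81ms

1. 0.0ms @ 0 + 284.81ms (3/4)
2. 284.81ms @ 3/4 + 284.81ms (3/4)
3. 569.62ms @ 3/2 + 569.62ms (3/2)
4. 1139.241ms @ 3 + 284.81ms (3/4)
5. 1424.051ms @ 15/4 + 284.81ms (3/4)
6. 1708.861ms @ 9/2 + 569.62ms (3/2)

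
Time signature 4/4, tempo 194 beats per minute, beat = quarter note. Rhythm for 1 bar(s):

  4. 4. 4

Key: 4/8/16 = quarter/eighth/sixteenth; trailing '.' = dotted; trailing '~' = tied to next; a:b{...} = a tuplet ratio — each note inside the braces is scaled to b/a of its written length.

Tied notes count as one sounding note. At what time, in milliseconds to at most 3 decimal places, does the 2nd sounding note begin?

note 2 onset = 3/2b = 463.918ms

1. 0.0ms @ 0 + 463.918ms (3/2)
2. 463.918ms @ 3/2 + 463.918ms (3/2)
3. 927.835ms @ 3 + 309.278ms (1)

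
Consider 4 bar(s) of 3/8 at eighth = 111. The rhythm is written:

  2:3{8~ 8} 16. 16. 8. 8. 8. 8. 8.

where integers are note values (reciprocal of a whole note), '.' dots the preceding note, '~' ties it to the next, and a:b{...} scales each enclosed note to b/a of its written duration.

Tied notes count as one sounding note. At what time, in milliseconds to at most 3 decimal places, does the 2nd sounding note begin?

1. 0.0ms @ 0 + 1621.622ms (3)
2. 1621.622ms @ 3 + 405.405ms (3/4)
3. 2027.027ms @ 15/4 + 405.405ms (3/4)
4. 2432.432ms @ 9/2 + 810.811ms (3/2)
5. 3243.243ms @ 6 + 810.811ms (3/2)
6. 4054.054ms @ 15/2 + 810.811ms (3/2)
7. 4864.865ms @ 9 + 810.811ms (3/2)
8. 5675.676ms @ 21/2 + 810.811ms (3/2)

note 2 onset = 3b = 1621.622ms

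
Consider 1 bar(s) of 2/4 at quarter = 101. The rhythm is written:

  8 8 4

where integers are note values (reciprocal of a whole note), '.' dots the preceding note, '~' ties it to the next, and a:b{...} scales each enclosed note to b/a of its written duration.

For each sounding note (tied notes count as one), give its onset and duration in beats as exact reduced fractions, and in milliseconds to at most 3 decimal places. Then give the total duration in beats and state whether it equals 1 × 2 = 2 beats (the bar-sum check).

1) 0.0ms=0b +297.03ms=1/2b
2) 297.03ms=1/2b +297.03ms=1/2b
3) 594.059ms=1b +594.059ms=1b
Σ=2b of 2 (101bpm 2/4) — PASS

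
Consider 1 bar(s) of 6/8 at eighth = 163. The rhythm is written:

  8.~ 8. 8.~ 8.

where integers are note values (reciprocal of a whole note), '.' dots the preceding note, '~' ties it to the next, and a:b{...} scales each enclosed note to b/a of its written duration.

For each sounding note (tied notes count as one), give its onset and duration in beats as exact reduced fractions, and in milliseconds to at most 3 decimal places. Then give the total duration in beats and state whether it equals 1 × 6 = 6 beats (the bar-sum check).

1) 0.0ms=0b +1104.294ms=3b
2) 1104.294ms=3b +1104.294ms=3b
Σ=6b of 6 (163bpm 6/8) — PASS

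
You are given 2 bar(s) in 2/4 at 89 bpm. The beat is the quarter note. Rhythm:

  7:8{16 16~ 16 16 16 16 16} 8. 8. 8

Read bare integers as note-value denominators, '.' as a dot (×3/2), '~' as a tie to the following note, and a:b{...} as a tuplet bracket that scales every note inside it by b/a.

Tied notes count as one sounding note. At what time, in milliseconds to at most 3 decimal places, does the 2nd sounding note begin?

note 2 onset = 2/7b = 192.616ms

1. 0.0ms @ 0 + 192.616ms (2/7)
2. 192.616ms @ 2/7 + 385.233ms (4/7)
3. 577.849ms @ 6/7 + 192.616ms (2/7)
4. 770.465ms @ 8/7 + 192.616ms (2/7)
5. 963.082ms @ 10/7 + 192.616ms (2/7)
6. 1155.698ms @ 12/7 + 192.616ms (2/7)
7. 1348.315ms @ 2 + 505.618ms (3/4)
8. 1853.933ms @ 11/4 + 505.618ms (3/4)
9. 2359.551ms @ 7/2 + 337.079ms (1/2)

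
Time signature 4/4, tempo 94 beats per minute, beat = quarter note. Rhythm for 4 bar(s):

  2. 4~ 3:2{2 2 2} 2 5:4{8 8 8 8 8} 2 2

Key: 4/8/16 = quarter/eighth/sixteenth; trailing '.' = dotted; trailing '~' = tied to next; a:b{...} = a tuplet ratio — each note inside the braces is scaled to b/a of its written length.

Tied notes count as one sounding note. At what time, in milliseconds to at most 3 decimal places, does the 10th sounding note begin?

1. 0.0ms @ 0 + 1914.894ms (3)
2. 1914.894ms @ 3 + 1489.362ms (7/3)
3. 3404.255ms @ 16/3 + 851.064ms (4/3)
4. 4255.319ms @ 20/3 + 851.064ms (4/3)
5. 5106.383ms @ 8 + 1276.596ms (2)
6. 6382.979ms @ 10 + 255.319ms (2/5)
7. 6638.298ms @ 52/5 + 255.319ms (2/5)
8. 6893.617ms @ 54/5 + 255.319ms (2/5)
9. 7148.936ms @ 56/5 + 255.319ms (2/5)
10. 7404.255ms @ 58/5 + 255.319ms (2/5)
11. 7659.574ms @ 12 + 1276.596ms (2)
12. 8936.17ms @ 14 + 1276.596ms (2)

note 10 onset = 58/5b = 7404.255ms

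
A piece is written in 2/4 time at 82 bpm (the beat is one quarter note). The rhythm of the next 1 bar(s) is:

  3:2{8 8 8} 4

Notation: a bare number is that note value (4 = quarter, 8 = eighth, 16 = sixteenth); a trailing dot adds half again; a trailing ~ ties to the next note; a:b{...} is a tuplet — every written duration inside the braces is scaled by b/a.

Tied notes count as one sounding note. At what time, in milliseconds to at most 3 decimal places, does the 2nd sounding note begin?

note 2 onset = 1/3b = 243.902ms

1. 0.0ms @ 0 + 243.902ms (1/3)
2. 243.902ms @ 1/3 + 243.902ms (1/3)
3. 487.805ms @ 2/3 + 243.902ms (1/3)
4. 731.707ms @ 1 + 731.707ms (1)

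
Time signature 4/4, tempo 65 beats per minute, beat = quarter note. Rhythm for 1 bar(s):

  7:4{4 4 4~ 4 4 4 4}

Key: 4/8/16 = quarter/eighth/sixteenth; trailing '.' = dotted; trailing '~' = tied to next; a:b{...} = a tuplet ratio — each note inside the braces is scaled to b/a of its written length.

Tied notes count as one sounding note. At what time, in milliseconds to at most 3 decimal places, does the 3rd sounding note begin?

1. 0.0ms @ 0 + 527.473ms (4/7)
2. 527.473ms @ 4/7 + 527.473ms (4/7)
3. 1054.945ms @ 8/7 + 1054.945ms (8/7)
4. 2109.89ms @ 16/7 + 527.473ms (4/7)
5. 2637.363ms @ 20/7 + 527.473ms (4/7)
6. 3164.835ms @ 24/7 + 527.473ms (4/7)

note 3 onset = 8/7b = 1054.945ms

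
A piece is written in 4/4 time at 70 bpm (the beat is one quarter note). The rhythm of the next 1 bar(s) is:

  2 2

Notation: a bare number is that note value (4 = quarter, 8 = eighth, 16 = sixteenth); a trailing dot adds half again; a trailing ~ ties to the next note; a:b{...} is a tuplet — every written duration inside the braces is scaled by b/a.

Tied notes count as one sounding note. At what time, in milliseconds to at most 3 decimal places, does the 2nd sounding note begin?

1. 0.0ms @ 0 + 1714.286ms (2)
2. 1714.286ms @ 2 + 1714.286ms (2)

note 2 onset = 2b = 1714.286ms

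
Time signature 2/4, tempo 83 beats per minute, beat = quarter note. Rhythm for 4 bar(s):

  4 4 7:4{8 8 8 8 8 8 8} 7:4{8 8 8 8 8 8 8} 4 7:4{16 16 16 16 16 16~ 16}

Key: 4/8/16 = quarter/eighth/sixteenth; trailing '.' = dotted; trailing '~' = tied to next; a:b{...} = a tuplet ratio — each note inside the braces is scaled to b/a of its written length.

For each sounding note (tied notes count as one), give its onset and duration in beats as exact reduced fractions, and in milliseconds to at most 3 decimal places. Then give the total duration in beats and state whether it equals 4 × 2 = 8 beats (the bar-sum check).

1) 0.0ms=0b +722.892ms=1b
2) 722.892ms=1b +722.892ms=1b
3) 1445.783ms=2b +206.54ms=2/7b
4) 1652.324ms=16/7b +206.54ms=2/7b
5) 1858.864ms=18/7b +206.54ms=2/7b
6) 2065.404ms=20/7b +206.54ms=2/7b
7) 2271.945ms=22/7b +206.54ms=2/7b
8) 2478.485ms=24/7b +206.54ms=2/7b
9) 2685.026ms=26/7b +206.54ms=2/7b
10) 2891.566ms=4b +206.54ms=2/7b
11) 3098.107ms=30/7b +206.54ms=2/7b
12) 3304.647ms=32/7b +206.54ms=2/7b
13) 3511.188ms=34/7b +206.54ms=2/7b
14) 3717.728ms=36/7b +206.54ms=2/7b
15) 3924.269ms=38/7b +206.54ms=2/7b
16) 4130.809ms=40/7b +206.54ms=2/7b
17) 4337.349ms=6b +722.892ms=1b
18) 5060.241ms=7b +103.27ms=1/7b
19) 5163.511ms=50/7b +103.27ms=1/7b
20) 5266.781ms=51/7b +103.27ms=1/7b
21) 5370.052ms=52/7b +103.27ms=1/7b
22) 5473.322ms=53/7b +103.27ms=1/7b
23) 5576.592ms=54/7b +206.54ms=2/7b
Σ=8b of 8 (83bpm 2/4) — PASS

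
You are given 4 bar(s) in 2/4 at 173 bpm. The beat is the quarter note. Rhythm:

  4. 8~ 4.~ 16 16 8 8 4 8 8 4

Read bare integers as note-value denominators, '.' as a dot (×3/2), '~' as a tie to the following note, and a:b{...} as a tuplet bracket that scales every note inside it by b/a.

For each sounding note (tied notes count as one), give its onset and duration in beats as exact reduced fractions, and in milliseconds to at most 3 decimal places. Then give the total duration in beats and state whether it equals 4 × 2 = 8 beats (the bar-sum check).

1) 0.0ms=0b +520.231ms=3/2b
2) 520.231ms=3/2b +780.347ms=9/4b
3) 1300.578ms=15/4b +86.705ms=1/4b
4) 1387.283ms=4b +173.41ms=1/2b
5) 1560.694ms=9/2b +173.41ms=1/2b
6) 1734.104ms=5b +346.821ms=1b
7) 2080.925ms=6b +173.41ms=1/2b
8) 2254.335ms=13/2b +173.41ms=1/2b
9) 2427.746ms=7b +346.821ms=1b
Σ=8b of 8 (173bpm 2/4) — PASS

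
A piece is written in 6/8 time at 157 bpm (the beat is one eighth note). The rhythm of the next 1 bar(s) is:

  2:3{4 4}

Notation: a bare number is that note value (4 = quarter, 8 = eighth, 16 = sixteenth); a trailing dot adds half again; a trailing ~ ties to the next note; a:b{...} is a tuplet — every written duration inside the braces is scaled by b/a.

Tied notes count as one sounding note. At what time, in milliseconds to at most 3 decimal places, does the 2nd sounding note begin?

1. 0.0ms @ 0 + 1146.497ms (3)
2. 1146.497ms @ 3 + 1146.497ms (3)

note 2 onset = 3b = 1146.497ms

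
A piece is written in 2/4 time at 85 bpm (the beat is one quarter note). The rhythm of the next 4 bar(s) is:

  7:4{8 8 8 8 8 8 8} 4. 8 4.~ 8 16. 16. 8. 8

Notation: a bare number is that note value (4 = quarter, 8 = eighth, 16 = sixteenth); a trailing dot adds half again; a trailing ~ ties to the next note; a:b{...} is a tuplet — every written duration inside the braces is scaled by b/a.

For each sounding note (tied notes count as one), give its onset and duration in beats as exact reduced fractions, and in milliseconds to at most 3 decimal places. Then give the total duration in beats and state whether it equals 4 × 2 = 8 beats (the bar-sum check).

1) 0.0ms=0b +201.681ms=2/7b
2) 201.681ms=2/7b +201.681ms=2/7b
3) 403.361ms=4/7b +201.681ms=2/7b
4) 605.042ms=6/7b +201.681ms=2/7b
5) 806.723ms=8/7b +201.681ms=2/7b
6) 1008.403ms=10/7b +201.681ms=2/7b
7) 1210.084ms=12/7b +201.681ms=2/7b
8) 1411.765ms=2b +1058.824ms=3/2b
9) 2470.588ms=7/2b +352.941ms=1/2b
10) 2823.529ms=4b +1411.765ms=2b
11) 4235.294ms=6b +264.706ms=3/8b
12) 4500.0ms=51/8b +264.706ms=3/8b
13) 4764.706ms=27/4b +529.412ms=3/4b
14) 5294.118ms=15/2b +352.941ms=1/2b
Σ=8b of 8 (85bpm 2/4) — PASS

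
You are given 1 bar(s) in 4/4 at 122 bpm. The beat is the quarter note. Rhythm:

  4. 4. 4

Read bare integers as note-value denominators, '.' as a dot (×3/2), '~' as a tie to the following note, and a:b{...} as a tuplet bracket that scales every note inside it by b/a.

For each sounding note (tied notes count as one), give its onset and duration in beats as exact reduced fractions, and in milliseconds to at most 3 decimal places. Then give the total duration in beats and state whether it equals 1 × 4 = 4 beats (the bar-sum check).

1) 0.0ms=0b +737.705ms=3/2b
2) 737.705ms=3/2b +737.705ms=3/2b
3) 1475.41ms=3b +491.803ms=1b
Σ=4b of 4 (122bpm 4/4) — PASS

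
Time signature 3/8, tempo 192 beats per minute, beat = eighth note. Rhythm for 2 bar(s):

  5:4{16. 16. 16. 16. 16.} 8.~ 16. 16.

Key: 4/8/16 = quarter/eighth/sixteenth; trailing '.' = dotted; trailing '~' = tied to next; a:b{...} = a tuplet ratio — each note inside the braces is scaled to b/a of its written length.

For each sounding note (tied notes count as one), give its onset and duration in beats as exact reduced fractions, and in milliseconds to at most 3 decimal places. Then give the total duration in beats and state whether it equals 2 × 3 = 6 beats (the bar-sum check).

1) 0.0ms=0b +187.5ms=3/5b
2) 187.5ms=3/5b +187.5ms=3/5b
3) 375.0ms=6/5b +187.5ms=3/5b
4) 562.5ms=9/5b +187.5ms=3/5b
5) 750.0ms=12/5b +187.5ms=3/5b
6) 937.5ms=3b +703.125ms=9/4b
7) 1640.625ms=21/4b +234.375ms=3/4b
Σ=6b of 6 (192bpm 3/8) — PASS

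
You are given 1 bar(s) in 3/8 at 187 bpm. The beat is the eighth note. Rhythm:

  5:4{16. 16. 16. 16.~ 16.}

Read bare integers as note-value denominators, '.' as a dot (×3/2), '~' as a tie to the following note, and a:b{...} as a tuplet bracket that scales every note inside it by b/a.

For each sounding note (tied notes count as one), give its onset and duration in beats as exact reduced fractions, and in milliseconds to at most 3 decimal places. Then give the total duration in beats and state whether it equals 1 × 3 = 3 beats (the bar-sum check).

1) 0.0ms=0b +192.513ms=3/5b
2) 192.513ms=3/5b +192.513ms=3/5b
3) 385.027ms=6/5b +192.513ms=3/5b
4) 577.54ms=9/5b +385.027ms=6/5b
Σ=3b of 3 (187bpm 3/8) — PASS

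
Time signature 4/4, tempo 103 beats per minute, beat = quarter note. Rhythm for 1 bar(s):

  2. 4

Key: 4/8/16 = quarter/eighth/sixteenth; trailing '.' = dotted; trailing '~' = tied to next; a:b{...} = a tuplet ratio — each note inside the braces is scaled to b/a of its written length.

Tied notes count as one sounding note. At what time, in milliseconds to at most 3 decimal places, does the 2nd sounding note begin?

1. 0.0ms @ 0 + 1747.573ms (3)
2. 1747.573ms @ 3 + 582.524ms (1)

note 2 onset = 3b = 1747.573ms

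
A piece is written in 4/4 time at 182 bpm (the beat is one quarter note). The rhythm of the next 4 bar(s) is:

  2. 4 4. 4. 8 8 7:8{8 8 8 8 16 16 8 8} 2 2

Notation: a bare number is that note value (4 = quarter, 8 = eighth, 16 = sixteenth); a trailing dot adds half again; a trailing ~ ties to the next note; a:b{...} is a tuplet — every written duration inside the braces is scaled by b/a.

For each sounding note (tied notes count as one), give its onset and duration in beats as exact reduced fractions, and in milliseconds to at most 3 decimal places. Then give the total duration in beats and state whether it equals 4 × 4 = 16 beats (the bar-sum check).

1) 0.0ms=0b +989.011ms=3b
2) 989.011ms=3b +329.67ms=1b
3) 1318.681ms=4b +494.505ms=3/2b
4) 1813.187ms=11/2b +494.505ms=3/2b
5) 2307.692ms=7b +164.835ms=1/2b
6) 2472.527ms=15/2b +164.835ms=1/2b
7) 2637.363ms=8b +188.383ms=4/7b
8) 2825.746ms=60/7b +188.383ms=4/7b
9) 3014.129ms=64/7b +188.383ms=4/7b
10) 3202.512ms=68/7b +188.383ms=4/7b
11) 3390.895ms=72/7b +94.192ms=2/7b
12) 3485.086ms=74/7b +94.192ms=2/7b
13) 3579.278ms=76/7b +188.383ms=4/7b
14) 3767.661ms=80/7b +188.383ms=4/7b
15) 3956.044ms=12b +659.341ms=2b
16) 4615.385ms=14b +659.341ms=2b
Σ=16b of 16 (182bpm 4/4) — PASS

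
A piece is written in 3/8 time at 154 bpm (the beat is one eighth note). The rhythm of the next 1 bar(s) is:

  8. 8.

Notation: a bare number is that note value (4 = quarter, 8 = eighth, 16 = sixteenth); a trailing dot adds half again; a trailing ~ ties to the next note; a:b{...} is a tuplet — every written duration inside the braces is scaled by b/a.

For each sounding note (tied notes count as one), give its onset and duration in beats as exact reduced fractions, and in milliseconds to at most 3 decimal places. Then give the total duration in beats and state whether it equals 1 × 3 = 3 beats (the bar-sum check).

1) 0.0ms=0b +584.416ms=3/2b
2) 584.416ms=3/2b +584.416ms=3/2b
Σ=3b of 3 (154bpm 3/8) — PASS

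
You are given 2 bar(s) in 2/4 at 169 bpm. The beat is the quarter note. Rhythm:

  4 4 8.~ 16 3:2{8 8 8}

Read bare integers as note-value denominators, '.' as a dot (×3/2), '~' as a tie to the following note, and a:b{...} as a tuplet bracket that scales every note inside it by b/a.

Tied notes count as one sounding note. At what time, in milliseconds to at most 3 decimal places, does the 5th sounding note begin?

note 5 onset = 10/3b = 1183.432ms

1. 0.0ms @ 0 + 355.03ms (1)
2. 355.03ms @ 1 + 355.03ms (1)
3. 710.059ms @ 2 + 355.03ms (1)
4. 1065.089ms @ 3 + 118.343ms (1/3)
5. 1183.432ms @ 10/3 + 118.343ms (1/3)
6. 1301.775ms @ 11/3 + 118.343ms (1/3)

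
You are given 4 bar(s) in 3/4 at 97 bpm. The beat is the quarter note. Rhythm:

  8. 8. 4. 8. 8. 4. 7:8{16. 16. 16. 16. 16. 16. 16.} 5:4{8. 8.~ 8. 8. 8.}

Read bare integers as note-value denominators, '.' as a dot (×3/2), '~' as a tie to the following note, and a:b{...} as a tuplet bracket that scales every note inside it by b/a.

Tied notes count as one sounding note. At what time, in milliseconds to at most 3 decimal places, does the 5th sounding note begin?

1. 0.0ms @ 0 + 463.918ms (3/4)
2. 463.918ms @ 3/4 + 463.918ms (3/4)
3. 927.835ms @ 3/2 + 927.835ms (3/2)
4. 1855.67ms @ 3 + 463.918ms (3/4)
5. 2319.588ms @ 15/4 + 463.918ms (3/4)
6. 2783.505ms @ 9/2 + 927.835ms (3/2)
7. 3711.34ms @ 6 + 265.096ms (3/7)
8. 3976.436ms @ 45/7 + 265.096ms (3/7)
9. 4241.532ms @ 48/7 + 265.096ms (3/7)
10. 4506.627ms @ 51/7 + 265.096ms (3/7)
11. 4771.723ms @ 54/7 + 265.096ms (3/7)
12. 5036.819ms @ 57/7 + 265.096ms (3/7)
13. 5301.915ms @ 60/7 + 265.096ms (3/7)
14. 5567.01ms @ 9 + 371.134ms (3/5)
15. 5938.144ms @ 48/5 + 742.268ms (6/5)
16. 6680.412ms @ 54/5 + 371.134ms (3/5)
17. 7051.546ms @ 57/5 + 371.134ms (3/5)

note 5 onset = 15/4b = 2319.588ms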